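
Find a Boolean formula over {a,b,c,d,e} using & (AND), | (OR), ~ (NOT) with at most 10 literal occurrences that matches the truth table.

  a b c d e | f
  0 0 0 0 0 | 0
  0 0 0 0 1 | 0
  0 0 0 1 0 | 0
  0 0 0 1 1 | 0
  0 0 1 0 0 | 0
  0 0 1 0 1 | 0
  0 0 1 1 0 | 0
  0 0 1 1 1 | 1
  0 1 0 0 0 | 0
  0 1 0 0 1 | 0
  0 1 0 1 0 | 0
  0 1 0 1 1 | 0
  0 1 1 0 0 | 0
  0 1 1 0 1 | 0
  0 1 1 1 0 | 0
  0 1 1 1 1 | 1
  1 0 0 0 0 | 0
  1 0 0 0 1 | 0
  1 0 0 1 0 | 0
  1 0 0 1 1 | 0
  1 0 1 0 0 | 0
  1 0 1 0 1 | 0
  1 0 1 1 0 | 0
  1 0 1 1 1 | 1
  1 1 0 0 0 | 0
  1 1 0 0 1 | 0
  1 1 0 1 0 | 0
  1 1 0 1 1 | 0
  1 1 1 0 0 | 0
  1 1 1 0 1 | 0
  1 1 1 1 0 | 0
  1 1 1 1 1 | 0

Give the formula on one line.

(((~b | (~a & (e | b))) & e) & (c & d))

  ~b = 11111111000000001111111100000000
  ~a = 11111111111111110000000000000000
  (e | b) = 01010101111111110101010111111111
  (~a & (e | b)) = 01010101111111110000000000000000
  (~b | (~a & (e | b))) = 11111111111111111111111100000000
  ((~b | (~a & (e | b))) & e) = 01010101010101010101010100000000
  (c & d) = 00000011000000110000001100000011
  (((~b | (~a & (e | b))) & e) & (c & d)) = 00000001000000010000000100000000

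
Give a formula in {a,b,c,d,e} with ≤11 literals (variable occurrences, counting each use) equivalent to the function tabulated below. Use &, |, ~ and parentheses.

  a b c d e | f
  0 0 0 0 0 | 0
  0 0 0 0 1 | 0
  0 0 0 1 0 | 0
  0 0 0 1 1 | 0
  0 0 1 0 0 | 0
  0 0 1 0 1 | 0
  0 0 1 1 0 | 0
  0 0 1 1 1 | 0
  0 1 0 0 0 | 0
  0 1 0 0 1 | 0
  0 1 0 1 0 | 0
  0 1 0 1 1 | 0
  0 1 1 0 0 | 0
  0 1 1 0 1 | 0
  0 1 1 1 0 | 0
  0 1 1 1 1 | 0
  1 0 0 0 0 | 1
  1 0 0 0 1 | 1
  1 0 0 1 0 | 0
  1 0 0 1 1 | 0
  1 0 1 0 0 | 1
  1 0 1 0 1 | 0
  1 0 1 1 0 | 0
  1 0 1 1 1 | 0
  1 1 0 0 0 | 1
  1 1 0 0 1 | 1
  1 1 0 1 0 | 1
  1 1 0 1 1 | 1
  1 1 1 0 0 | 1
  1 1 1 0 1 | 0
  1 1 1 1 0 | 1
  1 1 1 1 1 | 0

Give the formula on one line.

(((a & ~d) | ((b & (~e | ~c)) & (d & a))) & (~c | ~e))

  ~d = 11001100110011001100110011001100
  (a & ~d) = 00000000000000001100110011001100
  ~e = 10101010101010101010101010101010
  ~c = 11110000111100001111000011110000
  (~e | ~c) = 11111010111110101111101011111010
  (b & (~e | ~c)) = 00000000111110100000000011111010
  (d & a) = 00000000000000000011001100110011
  ((b & (~e | ~c)) & (d & a)) = 00000000000000000000000000110010
  ((a & ~d) | ((b & (~e | ~c)) & (d & a))) = 00000000000000001100110011111110
  (~c | ~e) = 11111010111110101111101011111010
  (((a & ~d) | ((b & (~e | ~c)) & (d & a))) & (~c | ~e)) = 00000000000000001100100011111010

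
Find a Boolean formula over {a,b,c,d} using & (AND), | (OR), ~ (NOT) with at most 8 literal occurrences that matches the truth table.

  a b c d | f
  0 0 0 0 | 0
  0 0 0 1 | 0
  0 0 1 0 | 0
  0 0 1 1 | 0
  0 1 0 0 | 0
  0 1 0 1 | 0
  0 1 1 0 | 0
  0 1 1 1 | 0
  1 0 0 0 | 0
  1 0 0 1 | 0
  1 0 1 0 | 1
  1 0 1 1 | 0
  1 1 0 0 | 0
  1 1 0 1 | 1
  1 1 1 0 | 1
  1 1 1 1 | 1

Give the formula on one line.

  ~d = 1010101010101010
  (~d | b) = 1010111110101111
  ((~d | b) & a) = 0000000010101111
  (d | c) = 0111011101110111
  (((~d | b) & a) & (d | c)) = 0000000000100111

(((~d | b) & a) & (d | c))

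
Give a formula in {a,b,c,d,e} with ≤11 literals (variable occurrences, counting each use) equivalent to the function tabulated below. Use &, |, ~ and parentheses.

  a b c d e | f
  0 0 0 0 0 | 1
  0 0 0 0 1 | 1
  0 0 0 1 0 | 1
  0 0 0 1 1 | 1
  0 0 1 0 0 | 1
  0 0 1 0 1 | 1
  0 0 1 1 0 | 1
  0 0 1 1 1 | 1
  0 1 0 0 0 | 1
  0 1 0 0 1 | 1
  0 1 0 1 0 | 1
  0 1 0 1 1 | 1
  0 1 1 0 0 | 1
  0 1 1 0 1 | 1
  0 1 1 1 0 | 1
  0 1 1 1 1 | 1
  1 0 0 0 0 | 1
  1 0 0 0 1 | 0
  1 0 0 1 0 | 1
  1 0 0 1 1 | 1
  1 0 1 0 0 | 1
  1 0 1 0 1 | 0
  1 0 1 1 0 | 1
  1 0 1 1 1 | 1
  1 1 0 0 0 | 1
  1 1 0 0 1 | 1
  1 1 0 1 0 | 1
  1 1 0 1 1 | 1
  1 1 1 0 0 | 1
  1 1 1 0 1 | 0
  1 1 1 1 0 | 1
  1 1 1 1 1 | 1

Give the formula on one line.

  ~a = 11111111111111110000000000000000
  (e | c) = 01011111010111110101111101011111
  ~e = 10101010101010101010101010101010
  (d | ~e) = 10111011101110111011101110111011
  ((e | c) & (d | ~e)) = 00011011000110110001101100011011
  (~a | ((e | c) & (d | ~e))) = 11111111111111110001101100011011
  ~c = 11110000111100001111000011110000
  (~c & b) = 00000000111100000000000011110000
  ((~c & b) | ~e) = 10101010111110101010101011111010
  (d | ((~c & b) | ~e)) = 10111011111110111011101111111011
  ((~a | ((e | c) & (d | ~e))) | (d | ((~c & b) | ~e))) = 11111111111111111011101111111011

((~a | ((e | c) & (d | ~e))) | (d | ((~c & b) | ~e)))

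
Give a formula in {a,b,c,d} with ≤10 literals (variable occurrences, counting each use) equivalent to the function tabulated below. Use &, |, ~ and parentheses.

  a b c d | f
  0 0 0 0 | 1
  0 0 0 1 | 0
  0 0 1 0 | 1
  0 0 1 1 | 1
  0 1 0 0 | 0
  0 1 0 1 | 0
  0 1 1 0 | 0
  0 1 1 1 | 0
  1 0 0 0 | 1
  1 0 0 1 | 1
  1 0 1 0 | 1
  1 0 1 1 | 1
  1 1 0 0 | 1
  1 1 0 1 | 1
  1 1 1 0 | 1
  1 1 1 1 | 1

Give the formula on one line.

((c & ~b) | (a | ((~a & ((~d | b) & ~b)) & ~c)))

  ~b = 1111000011110000
  (c & ~b) = 0011000000110000
  ~a = 1111111100000000
  ~d = 1010101010101010
  (~d | b) = 1010111110101111
  ((~d | b) & ~b) = 1010000010100000
  (~a & ((~d | b) & ~b)) = 1010000000000000
  ~c = 1100110011001100
  ((~a & ((~d | b) & ~b)) & ~c) = 1000000000000000
  (a | ((~a & ((~d | b) & ~b)) & ~c)) = 1000000011111111
  ((c & ~b) | (a | ((~a & ((~d | b) & ~b)) & ~c))) = 1011000011111111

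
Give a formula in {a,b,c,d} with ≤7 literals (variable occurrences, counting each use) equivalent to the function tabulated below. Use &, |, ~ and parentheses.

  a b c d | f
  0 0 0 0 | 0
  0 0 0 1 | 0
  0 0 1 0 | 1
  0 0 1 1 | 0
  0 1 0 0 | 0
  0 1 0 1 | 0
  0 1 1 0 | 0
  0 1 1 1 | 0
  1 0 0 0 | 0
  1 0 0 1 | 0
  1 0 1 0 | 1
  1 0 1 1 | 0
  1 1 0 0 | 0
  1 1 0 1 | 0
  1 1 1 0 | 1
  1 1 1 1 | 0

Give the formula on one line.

  ~d = 1010101010101010
  ~a = 1111111100000000
  (~a & c) = 0011001100000000
  (a | (~a & c)) = 0011001111111111
  (~d & (a | (~a & c))) = 0010001010101010
  ((~d & (a | (~a & c))) & c) = 0010001000100010
  ~b = 1111000011110000
  (a | ~b) = 1111000011111111
  (((~d & (a | (~a & c))) & c) & (a | ~b)) = 0010000000100010

(((~d & (a | (~a & c))) & c) & (a | ~b))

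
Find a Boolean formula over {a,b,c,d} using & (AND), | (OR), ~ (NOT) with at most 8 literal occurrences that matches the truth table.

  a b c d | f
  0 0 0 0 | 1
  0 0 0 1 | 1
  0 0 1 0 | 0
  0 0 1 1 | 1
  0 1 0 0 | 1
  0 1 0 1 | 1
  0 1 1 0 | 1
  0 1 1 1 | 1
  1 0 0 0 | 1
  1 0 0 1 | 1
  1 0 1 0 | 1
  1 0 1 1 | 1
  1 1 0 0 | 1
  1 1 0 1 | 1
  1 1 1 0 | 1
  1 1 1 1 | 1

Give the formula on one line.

(b | ((a & ~d) | (d | ~c)))

  ~d = 1010101010101010
  (a & ~d) = 0000000010101010
  ~c = 1100110011001100
  (d | ~c) = 1101110111011101
  ((a & ~d) | (d | ~c)) = 1101110111111111
  (b | ((a & ~d) | (d | ~c))) = 1101111111111111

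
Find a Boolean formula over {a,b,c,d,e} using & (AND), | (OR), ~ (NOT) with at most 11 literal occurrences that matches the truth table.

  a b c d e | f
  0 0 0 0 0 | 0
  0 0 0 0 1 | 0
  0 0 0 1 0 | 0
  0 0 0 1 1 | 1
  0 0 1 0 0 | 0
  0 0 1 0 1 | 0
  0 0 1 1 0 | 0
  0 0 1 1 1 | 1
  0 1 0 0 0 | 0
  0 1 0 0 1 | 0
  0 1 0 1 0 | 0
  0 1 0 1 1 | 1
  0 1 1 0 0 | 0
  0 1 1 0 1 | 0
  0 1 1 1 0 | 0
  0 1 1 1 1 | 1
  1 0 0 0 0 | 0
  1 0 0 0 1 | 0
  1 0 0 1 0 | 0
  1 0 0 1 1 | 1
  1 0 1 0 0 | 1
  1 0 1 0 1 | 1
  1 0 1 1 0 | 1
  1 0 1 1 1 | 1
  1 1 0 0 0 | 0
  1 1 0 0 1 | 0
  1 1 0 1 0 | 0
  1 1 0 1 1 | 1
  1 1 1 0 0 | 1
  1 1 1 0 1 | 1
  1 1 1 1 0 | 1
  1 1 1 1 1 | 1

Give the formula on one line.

  ~c = 11110000111100001111000011110000
  (e & d) = 00010001000100010001000100010001
  (~c | (e & d)) = 11110001111100011111000111110001
  (d & (~c | (e & d))) = 00110001001100010011000100110001
  ((d & (~c | (e & d))) & e) = 00010001000100010001000100010001
  ~b = 11111111000000001111111100000000
  (~c & ~b) = 11110000000000001111000000000000
  ((~c & ~b) | a) = 11110000000000001111111111111111
  (c & ((~c & ~b) | a)) = 00000000000000000000111100001111
  (((d & (~c | (e & d))) & e) | (c & ((~c & ~b) | a))) = 00010001000100010001111100011111

(((d & (~c | (e & d))) & e) | (c & ((~c & ~b) | a)))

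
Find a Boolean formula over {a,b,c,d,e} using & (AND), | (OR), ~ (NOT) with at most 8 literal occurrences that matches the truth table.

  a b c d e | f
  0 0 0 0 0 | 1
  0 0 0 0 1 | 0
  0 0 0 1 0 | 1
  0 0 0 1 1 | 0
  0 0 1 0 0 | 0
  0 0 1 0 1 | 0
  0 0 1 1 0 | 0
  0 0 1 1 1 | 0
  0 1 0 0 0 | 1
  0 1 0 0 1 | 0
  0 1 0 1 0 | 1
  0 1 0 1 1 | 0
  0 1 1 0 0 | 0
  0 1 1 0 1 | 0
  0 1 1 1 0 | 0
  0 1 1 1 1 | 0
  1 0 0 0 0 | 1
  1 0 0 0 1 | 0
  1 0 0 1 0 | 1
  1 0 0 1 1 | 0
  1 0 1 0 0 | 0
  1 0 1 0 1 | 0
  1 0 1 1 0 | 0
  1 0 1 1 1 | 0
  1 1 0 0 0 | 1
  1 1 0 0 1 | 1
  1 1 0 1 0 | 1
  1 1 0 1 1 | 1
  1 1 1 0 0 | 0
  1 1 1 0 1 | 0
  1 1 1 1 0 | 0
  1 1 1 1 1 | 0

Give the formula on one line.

  ~c = 11110000111100001111000011110000
  (~c & b) = 00000000111100000000000011110000
  ~e = 10101010101010101010101010101010
  ((~c & b) | ~e) = 10101010111110101010101011111010
  ~a = 11111111111111110000000000000000
  (~e & ~a) = 10101010101010100000000000000000
  (a | (~e & ~a)) = 10101010101010101111111111111111
  (((~c & b) | ~e) & (a | (~e & ~a))) = 10101010101010101010101011111010
  ((((~c & b) | ~e) & (a | (~e & ~a))) & ~c) = 10100000101000001010000011110000

((((~c & b) | ~e) & (a | (~e & ~a))) & ~c)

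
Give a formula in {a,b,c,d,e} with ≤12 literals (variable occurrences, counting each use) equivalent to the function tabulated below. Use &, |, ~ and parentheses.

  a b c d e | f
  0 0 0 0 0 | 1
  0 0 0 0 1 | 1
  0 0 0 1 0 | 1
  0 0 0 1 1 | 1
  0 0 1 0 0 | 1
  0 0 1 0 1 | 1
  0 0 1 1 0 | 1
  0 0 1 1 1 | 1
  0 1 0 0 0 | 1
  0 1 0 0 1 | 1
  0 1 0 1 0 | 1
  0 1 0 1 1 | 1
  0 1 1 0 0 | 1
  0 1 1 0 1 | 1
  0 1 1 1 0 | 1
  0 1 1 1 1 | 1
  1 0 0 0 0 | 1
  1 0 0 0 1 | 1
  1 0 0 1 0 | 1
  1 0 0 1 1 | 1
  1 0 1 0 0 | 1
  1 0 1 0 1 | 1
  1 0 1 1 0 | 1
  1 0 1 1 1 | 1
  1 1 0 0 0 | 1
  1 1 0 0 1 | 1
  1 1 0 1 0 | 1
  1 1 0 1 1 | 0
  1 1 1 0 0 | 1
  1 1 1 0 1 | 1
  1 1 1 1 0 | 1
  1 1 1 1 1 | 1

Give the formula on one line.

(((~a | ((e & (~b | c)) | (~a & b))) | ~d) | (~e | ~d))

  ~a = 11111111111111110000000000000000
  ~b = 11111111000000001111111100000000
  (~b | c) = 11111111000011111111111100001111
  (e & (~b | c)) = 01010101000001010101010100000101
  (~a & b) = 00000000111111110000000000000000
  ((e & (~b | c)) | (~a & b)) = 01010101111111110101010100000101
  (~a | ((e & (~b | c)) | (~a & b))) = 11111111111111110101010100000101
  ~d = 11001100110011001100110011001100
  ((~a | ((e & (~b | c)) | (~a & b))) | ~d) = 11111111111111111101110111001101
  ~e = 10101010101010101010101010101010
  (~e | ~d) = 11101110111011101110111011101110
  (((~a | ((e & (~b | c)) | (~a & b))) | ~d) | (~e | ~d)) = 11111111111111111111111111101111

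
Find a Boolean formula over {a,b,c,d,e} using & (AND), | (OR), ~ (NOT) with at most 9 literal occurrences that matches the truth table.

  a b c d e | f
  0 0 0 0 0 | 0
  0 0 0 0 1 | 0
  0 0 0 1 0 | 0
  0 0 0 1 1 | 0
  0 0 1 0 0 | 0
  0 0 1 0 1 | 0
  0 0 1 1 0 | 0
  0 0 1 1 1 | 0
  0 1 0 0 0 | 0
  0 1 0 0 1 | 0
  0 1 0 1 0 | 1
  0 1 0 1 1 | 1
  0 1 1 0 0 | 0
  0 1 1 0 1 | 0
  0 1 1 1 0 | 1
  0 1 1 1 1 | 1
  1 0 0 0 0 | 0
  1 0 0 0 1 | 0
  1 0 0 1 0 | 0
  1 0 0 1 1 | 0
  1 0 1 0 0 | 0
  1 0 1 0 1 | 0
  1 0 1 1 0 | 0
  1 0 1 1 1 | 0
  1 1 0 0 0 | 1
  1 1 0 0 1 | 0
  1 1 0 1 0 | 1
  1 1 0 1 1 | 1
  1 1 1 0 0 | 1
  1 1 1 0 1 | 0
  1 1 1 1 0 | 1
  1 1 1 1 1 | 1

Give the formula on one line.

((a | (~b | d)) & (b & (d | ~e)))

  ~b = 11111111000000001111111100000000
  (~b | d) = 11111111001100111111111100110011
  (a | (~b | d)) = 11111111001100111111111111111111
  ~e = 10101010101010101010101010101010
  (d | ~e) = 10111011101110111011101110111011
  (b & (d | ~e)) = 00000000101110110000000010111011
  ((a | (~b | d)) & (b & (d | ~e))) = 00000000001100110000000010111011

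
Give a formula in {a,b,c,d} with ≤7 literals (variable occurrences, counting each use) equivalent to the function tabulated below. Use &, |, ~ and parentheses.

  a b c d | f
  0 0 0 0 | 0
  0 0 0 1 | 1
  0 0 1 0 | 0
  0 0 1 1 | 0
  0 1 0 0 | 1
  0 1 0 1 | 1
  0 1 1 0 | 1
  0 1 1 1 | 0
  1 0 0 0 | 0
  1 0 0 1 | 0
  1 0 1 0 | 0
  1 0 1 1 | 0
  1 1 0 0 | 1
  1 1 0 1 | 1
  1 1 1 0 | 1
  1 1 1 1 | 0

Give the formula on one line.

(((d & ~c) & (~a | b)) | (b & ~d))

  ~c = 1100110011001100
  (d & ~c) = 0100010001000100
  ~a = 1111111100000000
  (~a | b) = 1111111100001111
  ((d & ~c) & (~a | b)) = 0100010000000100
  ~d = 1010101010101010
  (b & ~d) = 0000101000001010
  (((d & ~c) & (~a | b)) | (b & ~d)) = 0100111000001110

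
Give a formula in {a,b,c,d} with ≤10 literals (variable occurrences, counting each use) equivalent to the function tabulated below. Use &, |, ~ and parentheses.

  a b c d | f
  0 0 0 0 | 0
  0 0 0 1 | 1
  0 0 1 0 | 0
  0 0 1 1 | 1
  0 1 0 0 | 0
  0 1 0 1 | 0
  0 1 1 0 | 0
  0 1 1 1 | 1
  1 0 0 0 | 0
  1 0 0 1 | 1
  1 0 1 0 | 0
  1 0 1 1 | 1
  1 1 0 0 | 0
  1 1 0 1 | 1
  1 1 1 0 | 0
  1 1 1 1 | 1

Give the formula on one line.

  (c | d) = 0111011101110111
  (d & a) = 0000000001010101
  ((d & a) | c) = 0011001101110111
  ~b = 1111000011110000
  ~d = 1010101010101010
  (~d | c) = 1011101110111011
  (~b | (~d | c)) = 1111101111111011
  (((d & a) | c) | (~b | (~d | c))) = 1111101111111111
  ((c | d) & (((d & a) | c) | (~b | (~d | c)))) = 0111001101110111
  (((c | d) & (((d & a) | c) | (~b | (~d | c)))) & d) = 0101000101010101

(((c | d) & (((d & a) | c) | (~b | (~d | c)))) & d)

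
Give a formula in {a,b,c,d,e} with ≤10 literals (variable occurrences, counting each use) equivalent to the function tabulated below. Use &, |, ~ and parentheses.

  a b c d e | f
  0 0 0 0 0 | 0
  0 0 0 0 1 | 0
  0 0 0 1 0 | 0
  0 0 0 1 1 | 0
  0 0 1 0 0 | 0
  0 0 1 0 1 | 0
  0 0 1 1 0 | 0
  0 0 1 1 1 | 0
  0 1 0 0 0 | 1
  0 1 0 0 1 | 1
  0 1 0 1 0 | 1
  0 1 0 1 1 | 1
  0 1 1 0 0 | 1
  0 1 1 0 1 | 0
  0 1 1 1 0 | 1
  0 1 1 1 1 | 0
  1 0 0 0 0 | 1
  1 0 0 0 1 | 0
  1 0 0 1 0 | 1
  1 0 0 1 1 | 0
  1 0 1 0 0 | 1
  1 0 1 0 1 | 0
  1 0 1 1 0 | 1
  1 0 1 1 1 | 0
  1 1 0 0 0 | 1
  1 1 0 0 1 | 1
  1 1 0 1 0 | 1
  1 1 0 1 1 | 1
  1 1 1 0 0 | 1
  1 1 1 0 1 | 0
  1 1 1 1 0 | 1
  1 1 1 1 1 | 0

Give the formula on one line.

((~e | (~c & b)) & (b | (~b & (e | a))))

  ~e = 10101010101010101010101010101010
  ~c = 11110000111100001111000011110000
  (~c & b) = 00000000111100000000000011110000
  (~e | (~c & b)) = 10101010111110101010101011111010
  ~b = 11111111000000001111111100000000
  (e | a) = 01010101010101011111111111111111
  (~b & (e | a)) = 01010101000000001111111100000000
  (b | (~b & (e | a))) = 01010101111111111111111111111111
  ((~e | (~c & b)) & (b | (~b & (e | a)))) = 00000000111110101010101011111010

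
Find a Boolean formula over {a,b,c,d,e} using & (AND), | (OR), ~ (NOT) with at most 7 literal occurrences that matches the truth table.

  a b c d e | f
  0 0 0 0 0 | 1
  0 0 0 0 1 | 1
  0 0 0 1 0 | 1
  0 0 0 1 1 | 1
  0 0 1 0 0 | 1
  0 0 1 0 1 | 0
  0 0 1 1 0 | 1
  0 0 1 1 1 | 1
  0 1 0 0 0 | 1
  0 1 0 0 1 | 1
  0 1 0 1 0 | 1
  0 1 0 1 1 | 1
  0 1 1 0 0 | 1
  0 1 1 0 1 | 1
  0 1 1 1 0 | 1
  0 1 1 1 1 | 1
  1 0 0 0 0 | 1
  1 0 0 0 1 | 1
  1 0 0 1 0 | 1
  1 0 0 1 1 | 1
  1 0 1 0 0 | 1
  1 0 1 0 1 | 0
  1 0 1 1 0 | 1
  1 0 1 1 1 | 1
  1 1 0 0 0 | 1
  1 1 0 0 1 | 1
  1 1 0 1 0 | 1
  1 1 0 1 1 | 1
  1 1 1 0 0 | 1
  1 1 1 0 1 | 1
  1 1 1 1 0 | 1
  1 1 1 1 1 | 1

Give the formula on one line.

  ~e = 10101010101010101010101010101010
  (c & ~e) = 00001010000010100000101000001010
  (d | b) = 00110011111111110011001111111111
  ((c & ~e) | (d | b)) = 00111011111111110011101111111111
  ~c = 11110000111100001111000011110000
  (((c & ~e) | (d | b)) | ~c) = 11111011111111111111101111111111

(((c & ~e) | (d | b)) | ~c)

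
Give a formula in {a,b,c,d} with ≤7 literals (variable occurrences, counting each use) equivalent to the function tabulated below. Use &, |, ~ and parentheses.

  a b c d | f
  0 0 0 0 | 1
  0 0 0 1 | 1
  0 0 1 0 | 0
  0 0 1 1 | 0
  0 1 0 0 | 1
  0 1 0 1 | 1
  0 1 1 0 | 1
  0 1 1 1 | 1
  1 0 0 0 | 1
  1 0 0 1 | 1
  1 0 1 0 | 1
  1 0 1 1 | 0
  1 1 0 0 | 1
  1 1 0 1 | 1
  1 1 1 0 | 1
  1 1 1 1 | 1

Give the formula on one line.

  ~d = 1010101010101010
  (b & a) = 0000000000001111
  (~d | (b & a)) = 1010101010101111
  (a & (~d | (b & a))) = 0000000010101111
  ~c = 1100110011001100
  (~c | b) = 1100111111001111
  ((a & (~d | (b & a))) | (~c | b)) = 1100111111101111

((a & (~d | (b & a))) | (~c | b))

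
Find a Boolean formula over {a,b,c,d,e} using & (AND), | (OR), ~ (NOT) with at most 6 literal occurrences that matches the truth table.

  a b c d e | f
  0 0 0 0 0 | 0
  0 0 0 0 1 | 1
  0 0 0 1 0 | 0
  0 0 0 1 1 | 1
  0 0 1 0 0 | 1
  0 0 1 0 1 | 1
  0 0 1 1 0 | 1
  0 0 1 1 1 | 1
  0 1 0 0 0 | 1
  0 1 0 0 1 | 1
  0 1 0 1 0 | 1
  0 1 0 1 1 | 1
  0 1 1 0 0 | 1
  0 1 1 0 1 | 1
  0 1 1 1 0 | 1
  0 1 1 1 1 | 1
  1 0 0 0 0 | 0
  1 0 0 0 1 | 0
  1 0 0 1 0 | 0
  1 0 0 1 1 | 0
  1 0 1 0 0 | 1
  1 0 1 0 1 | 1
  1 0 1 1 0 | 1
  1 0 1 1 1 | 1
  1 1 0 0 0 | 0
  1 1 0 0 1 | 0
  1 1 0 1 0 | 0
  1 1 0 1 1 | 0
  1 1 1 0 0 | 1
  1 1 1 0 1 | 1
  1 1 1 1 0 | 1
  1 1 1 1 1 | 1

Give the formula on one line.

(((b | c) | e) & (c | ~a))

  (b | c) = 00001111111111110000111111111111
  ((b | c) | e) = 01011111111111110101111111111111
  ~a = 11111111111111110000000000000000
  (c | ~a) = 11111111111111110000111100001111
  (((b | c) | e) & (c | ~a)) = 01011111111111110000111100001111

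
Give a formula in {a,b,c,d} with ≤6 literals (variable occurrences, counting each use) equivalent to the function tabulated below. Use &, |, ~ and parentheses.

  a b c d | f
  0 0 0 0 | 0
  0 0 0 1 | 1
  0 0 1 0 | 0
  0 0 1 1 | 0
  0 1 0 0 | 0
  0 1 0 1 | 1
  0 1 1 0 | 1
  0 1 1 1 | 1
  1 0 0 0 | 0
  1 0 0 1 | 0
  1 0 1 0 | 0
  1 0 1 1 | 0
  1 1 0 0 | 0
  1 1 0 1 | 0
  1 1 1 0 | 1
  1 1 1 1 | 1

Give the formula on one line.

(((d & ~a) | c) & (b | ~c))

  ~a = 1111111100000000
  (d & ~a) = 0101010100000000
  ((d & ~a) | c) = 0111011100110011
  ~c = 1100110011001100
  (b | ~c) = 1100111111001111
  (((d & ~a) | c) & (b | ~c)) = 0100011100000011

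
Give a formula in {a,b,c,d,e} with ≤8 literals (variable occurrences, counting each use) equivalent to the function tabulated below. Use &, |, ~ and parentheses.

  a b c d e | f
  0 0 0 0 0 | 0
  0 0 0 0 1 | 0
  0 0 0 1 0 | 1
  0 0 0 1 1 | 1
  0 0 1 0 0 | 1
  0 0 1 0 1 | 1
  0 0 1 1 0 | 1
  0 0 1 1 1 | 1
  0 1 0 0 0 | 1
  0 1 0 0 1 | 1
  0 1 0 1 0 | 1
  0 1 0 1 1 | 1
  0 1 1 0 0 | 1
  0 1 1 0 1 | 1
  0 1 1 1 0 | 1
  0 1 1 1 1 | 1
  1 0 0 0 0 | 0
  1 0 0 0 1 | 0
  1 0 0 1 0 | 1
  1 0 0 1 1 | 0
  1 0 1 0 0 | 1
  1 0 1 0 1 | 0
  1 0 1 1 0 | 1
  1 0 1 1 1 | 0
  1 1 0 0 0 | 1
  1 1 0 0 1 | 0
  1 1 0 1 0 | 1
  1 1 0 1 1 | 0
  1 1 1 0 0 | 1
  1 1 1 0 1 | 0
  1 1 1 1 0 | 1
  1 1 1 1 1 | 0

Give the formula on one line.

(((d | b) | (b | c)) & (~e | ~a))

  (d | b) = 00110011111111110011001111111111
  (b | c) = 00001111111111110000111111111111
  ((d | b) | (b | c)) = 00111111111111110011111111111111
  ~e = 10101010101010101010101010101010
  ~a = 11111111111111110000000000000000
  (~e | ~a) = 11111111111111111010101010101010
  (((d | b) | (b | c)) & (~e | ~a)) = 00111111111111110010101010101010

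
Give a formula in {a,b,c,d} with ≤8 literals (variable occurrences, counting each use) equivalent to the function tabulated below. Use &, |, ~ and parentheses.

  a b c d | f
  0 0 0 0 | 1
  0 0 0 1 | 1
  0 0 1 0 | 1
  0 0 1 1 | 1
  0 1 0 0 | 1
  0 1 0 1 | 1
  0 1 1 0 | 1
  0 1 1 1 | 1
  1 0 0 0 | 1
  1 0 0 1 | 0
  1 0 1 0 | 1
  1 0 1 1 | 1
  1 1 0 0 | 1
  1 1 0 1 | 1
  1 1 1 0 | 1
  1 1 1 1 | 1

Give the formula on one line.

  (b & c) = 0000001100000011
  ~d = 1010101010101010
  ((b & c) | ~d) = 1010101110101011
  ~a = 1111111100000000
  ~c = 1100110011001100
  (~a & ~c) = 1100110000000000
  (c | b) = 0011111100111111
  ((~a & ~c) | (c | b)) = 1111111100111111
  (((b & c) | ~d) | ((~a & ~c) | (c | b))) = 1111111110111111

(((b & c) | ~d) | ((~a & ~c) | (c | b)))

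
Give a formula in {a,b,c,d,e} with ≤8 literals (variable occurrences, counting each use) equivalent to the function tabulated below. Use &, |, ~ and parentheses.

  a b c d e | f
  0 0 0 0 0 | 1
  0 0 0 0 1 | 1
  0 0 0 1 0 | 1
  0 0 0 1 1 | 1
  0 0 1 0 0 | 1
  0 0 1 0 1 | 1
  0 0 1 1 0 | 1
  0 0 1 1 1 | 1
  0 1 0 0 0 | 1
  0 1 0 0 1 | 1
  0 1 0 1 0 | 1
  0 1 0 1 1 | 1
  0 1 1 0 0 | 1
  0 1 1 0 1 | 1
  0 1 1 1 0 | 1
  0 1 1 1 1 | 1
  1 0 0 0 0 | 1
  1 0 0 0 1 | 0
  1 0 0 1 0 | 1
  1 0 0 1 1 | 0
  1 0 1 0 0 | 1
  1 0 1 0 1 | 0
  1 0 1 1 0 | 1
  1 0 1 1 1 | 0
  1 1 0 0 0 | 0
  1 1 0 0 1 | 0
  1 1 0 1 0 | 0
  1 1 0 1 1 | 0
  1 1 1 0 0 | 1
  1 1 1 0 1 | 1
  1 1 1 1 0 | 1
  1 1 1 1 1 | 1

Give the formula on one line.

  ~b = 11111111000000001111111100000000
  (e | ~b) = 11111111010101011111111101010101
  ~e = 10101010101010101010101010101010
  ((e | ~b) & ~e) = 10101010000000001010101000000000
  (c & b) = 00000000000011110000000000001111
  ~a = 11111111111111110000000000000000
  ((c & b) | ~a) = 11111111111111110000000000001111
  (((e | ~b) & ~e) | ((c & b) | ~a)) = 11111111111111111010101000001111

(((e | ~b) & ~e) | ((c & b) | ~a))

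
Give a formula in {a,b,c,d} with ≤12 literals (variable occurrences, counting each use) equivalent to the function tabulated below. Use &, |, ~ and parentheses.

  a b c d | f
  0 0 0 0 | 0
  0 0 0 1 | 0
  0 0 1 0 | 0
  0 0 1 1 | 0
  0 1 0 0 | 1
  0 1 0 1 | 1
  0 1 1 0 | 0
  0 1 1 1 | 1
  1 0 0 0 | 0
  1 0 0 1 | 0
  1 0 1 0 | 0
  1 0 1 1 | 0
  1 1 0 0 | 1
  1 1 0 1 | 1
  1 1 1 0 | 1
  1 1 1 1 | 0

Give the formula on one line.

(b & (~c | ((((d & c) & ~a) | (a & c)) & (~a | ~d))))

  ~c = 1100110011001100
  (d & c) = 0001000100010001
  ~a = 1111111100000000
  ((d & c) & ~a) = 0001000100000000
  (a & c) = 0000000000110011
  (((d & c) & ~a) | (a & c)) = 0001000100110011
  ~d = 1010101010101010
  (~a | ~d) = 1111111110101010
  ((((d & c) & ~a) | (a & c)) & (~a | ~d)) = 0001000100100010
  (~c | ((((d & c) & ~a) | (a & c)) & (~a | ~d))) = 1101110111101110
  (b & (~c | ((((d & c) & ~a) | (a & c)) & (~a | ~d)))) = 0000110100001110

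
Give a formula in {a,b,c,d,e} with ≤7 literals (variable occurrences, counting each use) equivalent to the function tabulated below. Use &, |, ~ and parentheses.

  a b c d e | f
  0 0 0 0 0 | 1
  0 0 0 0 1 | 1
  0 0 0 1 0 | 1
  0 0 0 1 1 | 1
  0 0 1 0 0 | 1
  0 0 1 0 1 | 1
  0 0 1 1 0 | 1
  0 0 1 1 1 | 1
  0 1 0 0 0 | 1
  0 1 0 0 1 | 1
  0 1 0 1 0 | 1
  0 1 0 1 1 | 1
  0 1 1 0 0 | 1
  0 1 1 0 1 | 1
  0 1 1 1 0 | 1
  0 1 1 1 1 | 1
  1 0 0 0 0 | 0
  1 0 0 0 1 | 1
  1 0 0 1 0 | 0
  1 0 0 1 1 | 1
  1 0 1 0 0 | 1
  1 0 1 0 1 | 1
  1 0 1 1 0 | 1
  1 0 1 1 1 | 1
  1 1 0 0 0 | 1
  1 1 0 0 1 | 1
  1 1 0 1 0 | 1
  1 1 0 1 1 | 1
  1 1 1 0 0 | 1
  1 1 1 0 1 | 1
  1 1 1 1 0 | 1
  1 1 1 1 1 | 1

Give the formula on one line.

  (b | c) = 00001111111111110000111111111111
  ((b | c) | e) = 01011111111111110101111111111111
  ~a = 11111111111111110000000000000000
  (~a | c) = 11111111111111110000111100001111
  (((b | c) | e) | (~a | c)) = 11111111111111110101111111111111

(((b | c) | e) | (~a | c))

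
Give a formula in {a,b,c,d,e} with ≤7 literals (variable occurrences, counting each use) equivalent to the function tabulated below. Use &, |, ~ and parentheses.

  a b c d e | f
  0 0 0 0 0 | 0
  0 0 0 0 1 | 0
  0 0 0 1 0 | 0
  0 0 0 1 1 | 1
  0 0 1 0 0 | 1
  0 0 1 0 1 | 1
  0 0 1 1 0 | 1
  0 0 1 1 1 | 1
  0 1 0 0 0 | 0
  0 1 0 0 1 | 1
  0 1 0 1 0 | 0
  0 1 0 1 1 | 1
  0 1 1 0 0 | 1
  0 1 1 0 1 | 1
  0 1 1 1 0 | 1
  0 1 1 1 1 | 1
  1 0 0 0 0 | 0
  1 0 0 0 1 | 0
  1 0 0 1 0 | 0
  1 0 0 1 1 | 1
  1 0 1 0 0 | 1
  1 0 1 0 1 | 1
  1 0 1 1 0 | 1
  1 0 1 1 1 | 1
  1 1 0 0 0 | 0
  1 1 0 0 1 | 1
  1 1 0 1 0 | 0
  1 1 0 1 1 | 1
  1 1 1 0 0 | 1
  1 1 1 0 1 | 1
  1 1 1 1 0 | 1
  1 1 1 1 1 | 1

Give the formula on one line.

  (b | d) = 00110011111111110011001111111111
  (e & (b | d)) = 00010001010101010001000101010101
  (c | (e & (b | d))) = 00011111010111110001111101011111

(c | (e & (b | d)))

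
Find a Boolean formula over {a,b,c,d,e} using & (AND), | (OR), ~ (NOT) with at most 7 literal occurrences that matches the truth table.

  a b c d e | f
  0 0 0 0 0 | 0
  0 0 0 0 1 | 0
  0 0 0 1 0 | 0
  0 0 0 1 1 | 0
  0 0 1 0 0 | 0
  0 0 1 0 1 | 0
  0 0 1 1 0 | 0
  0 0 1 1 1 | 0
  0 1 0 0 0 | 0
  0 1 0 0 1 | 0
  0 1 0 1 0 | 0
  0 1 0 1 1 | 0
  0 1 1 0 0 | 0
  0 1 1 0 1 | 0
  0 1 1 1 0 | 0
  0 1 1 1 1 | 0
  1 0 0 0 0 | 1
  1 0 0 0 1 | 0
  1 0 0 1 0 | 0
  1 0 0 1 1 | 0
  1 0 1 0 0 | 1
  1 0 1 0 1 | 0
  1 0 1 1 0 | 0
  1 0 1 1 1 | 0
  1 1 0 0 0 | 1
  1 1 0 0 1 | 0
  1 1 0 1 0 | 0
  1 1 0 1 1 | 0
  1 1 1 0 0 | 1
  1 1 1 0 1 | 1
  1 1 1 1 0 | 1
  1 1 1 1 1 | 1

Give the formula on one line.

(((c & b) & a) | (a & (~e & ~d)))

  (c & b) = 00000000000011110000000000001111
  ((c & b) & a) = 00000000000000000000000000001111
  ~e = 10101010101010101010101010101010
  ~d = 11001100110011001100110011001100
  (~e & ~d) = 10001000100010001000100010001000
  (a & (~e & ~d)) = 00000000000000001000100010001000
  (((c & b) & a) | (a & (~e & ~d))) = 00000000000000001000100010001111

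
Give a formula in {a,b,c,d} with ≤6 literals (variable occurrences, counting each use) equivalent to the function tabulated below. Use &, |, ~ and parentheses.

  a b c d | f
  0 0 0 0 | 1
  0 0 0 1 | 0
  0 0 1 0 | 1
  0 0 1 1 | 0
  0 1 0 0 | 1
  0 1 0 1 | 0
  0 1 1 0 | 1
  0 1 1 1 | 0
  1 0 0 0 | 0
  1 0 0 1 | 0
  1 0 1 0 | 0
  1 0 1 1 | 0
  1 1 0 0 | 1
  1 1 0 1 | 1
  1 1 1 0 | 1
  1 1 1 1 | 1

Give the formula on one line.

  ~d = 1010101010101010
  ~a = 1111111100000000
  (b | ~d) = 1010111110101111
  (~a & (b | ~d)) = 1010111100000000
  (~d & (~a & (b | ~d))) = 1010101000000000
  (a & b) = 0000000000001111
  ((~d & (~a & (b | ~d))) | (a & b)) = 1010101000001111

((~d & (~a & (b | ~d))) | (a & b))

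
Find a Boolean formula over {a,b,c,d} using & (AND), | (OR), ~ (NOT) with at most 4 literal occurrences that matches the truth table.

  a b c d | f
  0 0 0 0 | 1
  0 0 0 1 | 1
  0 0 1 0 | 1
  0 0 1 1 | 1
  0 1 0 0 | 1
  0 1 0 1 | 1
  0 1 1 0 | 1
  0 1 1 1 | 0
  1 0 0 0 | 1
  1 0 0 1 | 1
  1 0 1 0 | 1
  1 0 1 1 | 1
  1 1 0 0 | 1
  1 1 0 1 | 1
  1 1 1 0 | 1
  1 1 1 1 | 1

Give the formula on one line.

  ~c = 1100110011001100
  ~b = 1111000011110000
  (~c | ~b) = 1111110011111100
  ~d = 1010101010101010
  ((~c | ~b) | ~d) = 1111111011111110
  (a | ((~c | ~b) | ~d)) = 1111111011111111

(a | ((~c | ~b) | ~d))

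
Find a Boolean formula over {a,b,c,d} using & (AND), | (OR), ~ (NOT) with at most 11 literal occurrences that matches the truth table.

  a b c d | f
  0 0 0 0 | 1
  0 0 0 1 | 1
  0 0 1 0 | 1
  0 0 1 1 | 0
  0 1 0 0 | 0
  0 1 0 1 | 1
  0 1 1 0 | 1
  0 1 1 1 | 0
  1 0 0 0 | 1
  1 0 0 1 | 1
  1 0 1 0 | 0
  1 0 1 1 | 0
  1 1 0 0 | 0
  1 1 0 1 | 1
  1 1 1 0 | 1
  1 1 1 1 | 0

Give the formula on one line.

  ~b = 1111000011110000
  (~b | c) = 1111001111110011
  (d | (~b | c)) = 1111011111110111
  ~c = 1100110011001100
  ~d = 1010101010101010
  (~c | ~d) = 1110111011101110
  ~a = 1111111100000000
  (d | ~a) = 1111111101010101
  (~c | (d | ~a)) = 1111111111011101
  (b | (~c | (d | ~a))) = 1111111111011111
  ((~c | ~d) & (b | (~c | (d | ~a)))) = 1110111011001110
  ((d | (~b | c)) & ((~c | ~d) & (b | (~c | (d | ~a))))) = 1110011011000110

((d | (~b | c)) & ((~c | ~d) & (b | (~c | (d | ~a)))))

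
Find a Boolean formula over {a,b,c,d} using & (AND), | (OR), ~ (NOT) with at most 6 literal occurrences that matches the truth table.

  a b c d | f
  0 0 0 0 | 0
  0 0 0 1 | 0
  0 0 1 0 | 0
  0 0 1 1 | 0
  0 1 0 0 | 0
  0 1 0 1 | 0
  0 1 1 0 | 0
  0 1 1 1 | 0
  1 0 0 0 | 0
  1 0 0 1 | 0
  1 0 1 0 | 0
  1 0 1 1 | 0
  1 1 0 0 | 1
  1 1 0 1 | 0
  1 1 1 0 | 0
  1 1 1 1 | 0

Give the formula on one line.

((b & ~c) & (a & ~d))

  ~c = 1100110011001100
  (b & ~c) = 0000110000001100
  ~d = 1010101010101010
  (a & ~d) = 0000000010101010
  ((b & ~c) & (a & ~d)) = 0000000000001000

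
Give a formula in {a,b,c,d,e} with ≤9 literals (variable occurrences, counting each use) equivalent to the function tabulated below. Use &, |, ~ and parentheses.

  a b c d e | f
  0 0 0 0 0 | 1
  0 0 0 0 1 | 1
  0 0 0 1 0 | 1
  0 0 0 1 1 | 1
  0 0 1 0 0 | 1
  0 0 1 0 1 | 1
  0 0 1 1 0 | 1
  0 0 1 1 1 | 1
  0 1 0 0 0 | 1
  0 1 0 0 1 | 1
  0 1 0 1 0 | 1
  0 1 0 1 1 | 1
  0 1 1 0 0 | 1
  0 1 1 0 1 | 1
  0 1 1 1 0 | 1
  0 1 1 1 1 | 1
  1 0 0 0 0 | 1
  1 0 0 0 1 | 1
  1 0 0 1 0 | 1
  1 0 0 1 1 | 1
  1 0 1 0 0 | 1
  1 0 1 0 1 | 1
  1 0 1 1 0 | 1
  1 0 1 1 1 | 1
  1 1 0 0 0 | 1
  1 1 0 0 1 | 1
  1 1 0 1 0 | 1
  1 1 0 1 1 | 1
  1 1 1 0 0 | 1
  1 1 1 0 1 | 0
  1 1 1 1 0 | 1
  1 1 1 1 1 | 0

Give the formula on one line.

(~a | ((~c & ((~c & a) | (a & ~d))) | (~b | ~e)))

  ~a = 11111111111111110000000000000000
  ~c = 11110000111100001111000011110000
  (~c & a) = 00000000000000001111000011110000
  ~d = 11001100110011001100110011001100
  (a & ~d) = 00000000000000001100110011001100
  ((~c & a) | (a & ~d)) = 00000000000000001111110011111100
  (~c & ((~c & a) | (a & ~d))) = 00000000000000001111000011110000
  ~b = 11111111000000001111111100000000
  ~e = 10101010101010101010101010101010
  (~b | ~e) = 11111111101010101111111110101010
  ((~c & ((~c & a) | (a & ~d))) | (~b | ~e)) = 11111111101010101111111111111010
  (~a | ((~c & ((~c & a) | (a & ~d))) | (~b | ~e))) = 11111111111111111111111111111010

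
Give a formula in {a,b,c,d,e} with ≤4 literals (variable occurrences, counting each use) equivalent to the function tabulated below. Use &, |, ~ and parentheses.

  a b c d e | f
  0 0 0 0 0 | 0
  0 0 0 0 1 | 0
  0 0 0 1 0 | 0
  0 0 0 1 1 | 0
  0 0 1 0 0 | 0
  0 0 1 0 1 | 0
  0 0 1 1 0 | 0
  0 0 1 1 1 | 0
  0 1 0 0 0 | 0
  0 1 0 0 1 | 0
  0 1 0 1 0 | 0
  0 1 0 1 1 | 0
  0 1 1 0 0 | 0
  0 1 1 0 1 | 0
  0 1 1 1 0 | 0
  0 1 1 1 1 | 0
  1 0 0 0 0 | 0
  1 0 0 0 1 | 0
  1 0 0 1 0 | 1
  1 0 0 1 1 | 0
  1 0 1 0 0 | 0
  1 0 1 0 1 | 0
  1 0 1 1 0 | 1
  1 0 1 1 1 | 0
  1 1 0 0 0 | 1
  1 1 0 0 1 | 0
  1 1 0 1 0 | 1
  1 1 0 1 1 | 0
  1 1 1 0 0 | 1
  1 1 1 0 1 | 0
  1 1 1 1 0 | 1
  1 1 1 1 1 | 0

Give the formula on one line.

((~e & (b | d)) & a)

  ~e = 10101010101010101010101010101010
  (b | d) = 00110011111111110011001111111111
  (~e & (b | d)) = 00100010101010100010001010101010
  ((~e & (b | d)) & a) = 00000000000000000010001010101010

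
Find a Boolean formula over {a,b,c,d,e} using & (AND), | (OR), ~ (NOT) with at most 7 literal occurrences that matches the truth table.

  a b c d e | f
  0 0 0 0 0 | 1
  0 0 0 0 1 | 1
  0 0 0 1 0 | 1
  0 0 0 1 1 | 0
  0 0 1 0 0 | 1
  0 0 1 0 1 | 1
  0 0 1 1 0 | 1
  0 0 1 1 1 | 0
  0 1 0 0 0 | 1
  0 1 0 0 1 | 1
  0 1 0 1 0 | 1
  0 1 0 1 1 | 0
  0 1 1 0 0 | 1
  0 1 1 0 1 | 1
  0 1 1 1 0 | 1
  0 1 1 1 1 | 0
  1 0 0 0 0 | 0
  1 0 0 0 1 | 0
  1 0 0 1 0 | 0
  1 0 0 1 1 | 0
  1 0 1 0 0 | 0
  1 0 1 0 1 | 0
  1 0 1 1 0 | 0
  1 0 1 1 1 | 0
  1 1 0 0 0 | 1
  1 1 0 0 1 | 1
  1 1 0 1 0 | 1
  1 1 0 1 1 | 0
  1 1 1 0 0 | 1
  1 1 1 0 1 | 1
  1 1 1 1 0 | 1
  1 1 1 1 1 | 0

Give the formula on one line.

((~a | b) & (~d | ~e))

  ~a = 11111111111111110000000000000000
  (~a | b) = 11111111111111110000000011111111
  ~d = 11001100110011001100110011001100
  ~e = 10101010101010101010101010101010
  (~d | ~e) = 11101110111011101110111011101110
  ((~a | b) & (~d | ~e)) = 11101110111011100000000011101110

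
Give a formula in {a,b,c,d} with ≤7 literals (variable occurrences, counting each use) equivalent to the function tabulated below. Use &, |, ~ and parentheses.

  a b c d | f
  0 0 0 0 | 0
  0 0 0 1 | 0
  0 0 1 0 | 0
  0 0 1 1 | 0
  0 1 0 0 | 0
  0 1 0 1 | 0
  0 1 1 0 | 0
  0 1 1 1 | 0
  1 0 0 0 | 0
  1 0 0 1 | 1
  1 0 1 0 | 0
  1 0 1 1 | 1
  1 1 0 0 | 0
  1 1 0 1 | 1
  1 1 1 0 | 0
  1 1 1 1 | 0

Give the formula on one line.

(a & ((~d | (~c | (~b & d))) & d))

  ~d = 1010101010101010
  ~c = 1100110011001100
  ~b = 1111000011110000
  (~b & d) = 0101000001010000
  (~c | (~b & d)) = 1101110011011100
  (~d | (~c | (~b & d))) = 1111111011111110
  ((~d | (~c | (~b & d))) & d) = 0101010001010100
  (a & ((~d | (~c | (~b & d))) & d)) = 0000000001010100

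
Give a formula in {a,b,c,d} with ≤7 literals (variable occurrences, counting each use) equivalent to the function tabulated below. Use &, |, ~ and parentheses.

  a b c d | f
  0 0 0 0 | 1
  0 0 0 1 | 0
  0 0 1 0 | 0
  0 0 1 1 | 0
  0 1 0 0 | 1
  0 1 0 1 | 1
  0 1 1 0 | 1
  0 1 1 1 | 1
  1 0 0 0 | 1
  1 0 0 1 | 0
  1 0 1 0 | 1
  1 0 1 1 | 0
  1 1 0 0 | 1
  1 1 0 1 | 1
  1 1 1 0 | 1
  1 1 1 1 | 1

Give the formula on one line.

(b | ((~c & ~d) | (a & ~d)))

  ~c = 1100110011001100
  ~d = 1010101010101010
  (~c & ~d) = 1000100010001000
  (a & ~d) = 0000000010101010
  ((~c & ~d) | (a & ~d)) = 1000100010101010
  (b | ((~c & ~d) | (a & ~d))) = 1000111110101111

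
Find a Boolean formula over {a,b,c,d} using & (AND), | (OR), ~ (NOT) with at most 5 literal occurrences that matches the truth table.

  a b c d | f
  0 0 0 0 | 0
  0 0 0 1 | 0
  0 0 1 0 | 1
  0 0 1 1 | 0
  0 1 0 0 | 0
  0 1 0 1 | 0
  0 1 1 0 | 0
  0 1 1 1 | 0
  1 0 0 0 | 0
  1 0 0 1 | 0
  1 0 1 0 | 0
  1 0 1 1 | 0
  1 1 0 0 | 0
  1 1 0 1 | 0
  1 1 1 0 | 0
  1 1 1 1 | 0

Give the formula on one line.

  ~b = 1111000011110000
  ~d = 1010101010101010
  (~b & ~d) = 1010000010100000
  ~a = 1111111100000000
  ((~b & ~d) & ~a) = 1010000000000000
  (c & ((~b & ~d) & ~a)) = 0010000000000000

(c & ((~b & ~d) & ~a))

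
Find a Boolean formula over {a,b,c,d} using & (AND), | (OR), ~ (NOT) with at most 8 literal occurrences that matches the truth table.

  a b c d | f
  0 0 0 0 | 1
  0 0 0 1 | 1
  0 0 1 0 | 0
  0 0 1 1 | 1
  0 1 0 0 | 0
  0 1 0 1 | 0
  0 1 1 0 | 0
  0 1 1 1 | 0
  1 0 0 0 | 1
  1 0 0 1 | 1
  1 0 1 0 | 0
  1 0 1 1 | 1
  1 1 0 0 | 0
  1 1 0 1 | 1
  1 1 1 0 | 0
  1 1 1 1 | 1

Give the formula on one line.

  ~b = 1111000011110000
  (d | ~b) = 1111010111110101
  (a | ~b) = 1111000011111111
  ((d | ~b) & (a | ~b)) = 1111000011110101
  ~c = 1100110011001100
  (~c | d) = 1101110111011101
  (((d | ~b) & (a | ~b)) & (~c | d)) = 1101000011010101

(((d | ~b) & (a | ~b)) & (~c | d))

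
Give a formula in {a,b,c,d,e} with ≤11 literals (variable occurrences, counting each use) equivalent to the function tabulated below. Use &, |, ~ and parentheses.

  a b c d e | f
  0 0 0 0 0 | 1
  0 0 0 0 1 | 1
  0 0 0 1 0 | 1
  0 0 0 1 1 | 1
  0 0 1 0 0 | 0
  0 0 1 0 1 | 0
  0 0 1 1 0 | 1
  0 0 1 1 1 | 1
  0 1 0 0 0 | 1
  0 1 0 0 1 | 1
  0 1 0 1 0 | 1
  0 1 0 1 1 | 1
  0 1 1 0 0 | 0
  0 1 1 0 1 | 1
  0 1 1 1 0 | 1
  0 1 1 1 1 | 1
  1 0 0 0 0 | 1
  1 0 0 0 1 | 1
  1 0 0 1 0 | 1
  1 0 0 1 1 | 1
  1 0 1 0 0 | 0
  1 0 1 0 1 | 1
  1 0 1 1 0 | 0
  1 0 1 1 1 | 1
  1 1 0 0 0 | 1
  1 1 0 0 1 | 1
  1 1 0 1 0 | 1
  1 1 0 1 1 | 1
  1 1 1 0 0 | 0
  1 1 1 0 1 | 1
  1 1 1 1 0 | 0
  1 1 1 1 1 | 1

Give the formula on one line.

  (e & b) = 00000000010101010000000001010101
  (d | a) = 00110011001100111111111111111111
  ((e & b) | (d | a)) = 00110011011101111111111111111111
  ~a = 11111111111111110000000000000000
  ~c = 11110000111100001111000011110000
  (~a | ~c) = 11111111111111111111000011110000
  (((e & b) | (d | a)) & (~a | ~c)) = 00110011011101111111000011110000
  ((((e & b) | (d | a)) & (~a | ~c)) | ~c) = 11110011111101111111000011110000
  (e & a) = 00000000000000000101010101010101
  (((((e & b) | (d | a)) & (~a | ~c)) | ~c) | (e & a)) = 11110011111101111111010111110101

(((((e & b) | (d | a)) & (~a | ~c)) | ~c) | (e & a))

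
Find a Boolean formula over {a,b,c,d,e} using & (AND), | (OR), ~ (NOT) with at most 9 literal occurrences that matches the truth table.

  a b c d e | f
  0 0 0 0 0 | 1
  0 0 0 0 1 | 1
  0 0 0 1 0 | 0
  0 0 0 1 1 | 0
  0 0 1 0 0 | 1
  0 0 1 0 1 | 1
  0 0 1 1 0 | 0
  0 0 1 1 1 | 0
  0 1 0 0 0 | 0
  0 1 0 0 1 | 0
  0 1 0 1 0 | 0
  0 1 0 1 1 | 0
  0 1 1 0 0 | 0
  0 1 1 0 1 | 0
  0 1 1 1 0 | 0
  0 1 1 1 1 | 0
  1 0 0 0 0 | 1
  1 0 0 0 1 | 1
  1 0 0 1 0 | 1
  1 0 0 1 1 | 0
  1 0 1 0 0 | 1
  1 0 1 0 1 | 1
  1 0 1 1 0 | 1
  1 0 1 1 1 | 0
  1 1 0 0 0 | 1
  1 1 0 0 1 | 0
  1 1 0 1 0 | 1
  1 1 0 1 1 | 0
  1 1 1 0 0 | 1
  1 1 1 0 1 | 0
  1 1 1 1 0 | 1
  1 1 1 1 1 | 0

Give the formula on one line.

  ~a = 11111111111111110000000000000000
  (~a | e) = 11111111111111110101010101010101
  ~b = 11111111000000001111111100000000
  ~d = 11001100110011001100110011001100
  (~b & ~d) = 11001100000000001100110000000000
  ((~a | e) & (~b & ~d)) = 11001100000000000100010000000000
  ~e = 10101010101010101010101010101010
  (~e & a) = 00000000000000001010101010101010
  (((~a | e) & (~b & ~d)) | (~e & a)) = 11001100000000001110111010101010

(((~a | e) & (~b & ~d)) | (~e & a))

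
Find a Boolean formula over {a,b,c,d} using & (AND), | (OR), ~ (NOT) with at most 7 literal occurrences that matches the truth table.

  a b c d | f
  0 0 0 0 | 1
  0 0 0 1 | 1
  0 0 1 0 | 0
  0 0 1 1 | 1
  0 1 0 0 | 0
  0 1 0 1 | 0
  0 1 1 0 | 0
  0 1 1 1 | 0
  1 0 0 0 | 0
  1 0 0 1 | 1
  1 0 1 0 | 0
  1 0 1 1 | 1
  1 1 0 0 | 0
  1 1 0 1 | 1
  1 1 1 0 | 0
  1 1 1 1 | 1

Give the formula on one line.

  ~c = 1100110011001100
  ~a = 1111111100000000
  (~c & ~a) = 1100110000000000
  (d | (~c & ~a)) = 1101110101010101
  (d & a) = 0000000001010101
  ~b = 1111000011110000
  ((d & a) | ~b) = 1111000011110101
  ((d | (~c & ~a)) & ((d & a) | ~b)) = 1101000001010101

((d | (~c & ~a)) & ((d & a) | ~b))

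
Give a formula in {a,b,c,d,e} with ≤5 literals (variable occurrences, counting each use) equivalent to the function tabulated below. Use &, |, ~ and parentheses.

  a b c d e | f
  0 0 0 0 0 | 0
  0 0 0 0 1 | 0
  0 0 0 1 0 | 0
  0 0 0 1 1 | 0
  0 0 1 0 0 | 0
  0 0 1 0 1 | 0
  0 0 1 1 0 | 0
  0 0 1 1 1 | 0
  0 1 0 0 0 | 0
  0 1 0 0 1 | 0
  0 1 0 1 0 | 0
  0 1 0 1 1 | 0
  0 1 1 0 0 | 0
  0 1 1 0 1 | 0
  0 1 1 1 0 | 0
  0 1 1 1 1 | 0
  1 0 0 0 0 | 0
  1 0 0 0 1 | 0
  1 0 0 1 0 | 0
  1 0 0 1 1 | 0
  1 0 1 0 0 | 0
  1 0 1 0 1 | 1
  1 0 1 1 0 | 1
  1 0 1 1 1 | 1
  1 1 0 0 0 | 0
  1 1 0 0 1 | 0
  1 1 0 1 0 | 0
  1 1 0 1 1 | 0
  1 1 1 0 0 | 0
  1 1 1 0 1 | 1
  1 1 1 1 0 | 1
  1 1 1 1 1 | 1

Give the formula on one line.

  (e | d) = 01110111011101110111011101110111
  (a & c) = 00000000000000000000111100001111
  ((e | d) & (a & c)) = 00000000000000000000011100000111

((e | d) & (a & c))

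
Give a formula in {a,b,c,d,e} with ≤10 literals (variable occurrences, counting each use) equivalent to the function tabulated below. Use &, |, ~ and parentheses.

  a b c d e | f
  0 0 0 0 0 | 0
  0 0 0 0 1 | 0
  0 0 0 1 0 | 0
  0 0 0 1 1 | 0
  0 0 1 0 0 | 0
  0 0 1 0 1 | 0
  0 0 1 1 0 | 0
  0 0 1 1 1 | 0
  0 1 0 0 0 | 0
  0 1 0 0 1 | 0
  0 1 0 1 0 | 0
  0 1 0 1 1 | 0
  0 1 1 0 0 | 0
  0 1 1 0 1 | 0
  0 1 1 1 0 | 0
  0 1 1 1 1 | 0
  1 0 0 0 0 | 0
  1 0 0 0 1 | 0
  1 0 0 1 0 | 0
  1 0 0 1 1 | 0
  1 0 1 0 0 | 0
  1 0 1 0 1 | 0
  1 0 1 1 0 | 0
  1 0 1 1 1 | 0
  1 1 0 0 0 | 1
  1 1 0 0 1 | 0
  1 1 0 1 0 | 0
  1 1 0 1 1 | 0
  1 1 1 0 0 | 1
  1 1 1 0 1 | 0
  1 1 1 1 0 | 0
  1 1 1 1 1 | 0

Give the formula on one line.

(((~d | c) & (a | e)) & (b & (~d & ~e)))

  ~d = 11001100110011001100110011001100
  (~d | c) = 11001111110011111100111111001111
  (a | e) = 01010101010101011111111111111111
  ((~d | c) & (a | e)) = 01000101010001011100111111001111
  ~e = 10101010101010101010101010101010
  (~d & ~e) = 10001000100010001000100010001000
  (b & (~d & ~e)) = 00000000100010000000000010001000
  (((~d | c) & (a | e)) & (b & (~d & ~e))) = 00000000000000000000000010001000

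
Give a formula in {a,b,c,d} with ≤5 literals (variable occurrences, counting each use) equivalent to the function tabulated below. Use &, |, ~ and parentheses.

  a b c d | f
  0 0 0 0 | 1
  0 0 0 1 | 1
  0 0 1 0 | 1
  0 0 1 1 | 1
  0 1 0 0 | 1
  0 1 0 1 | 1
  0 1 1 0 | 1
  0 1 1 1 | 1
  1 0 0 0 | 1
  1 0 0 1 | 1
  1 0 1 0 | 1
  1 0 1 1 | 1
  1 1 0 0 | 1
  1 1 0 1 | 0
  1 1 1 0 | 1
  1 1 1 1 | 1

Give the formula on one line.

((~d & b) | (~b | (c | ~a)))

  ~d = 1010101010101010
  (~d & b) = 0000101000001010
  ~b = 1111000011110000
  ~a = 1111111100000000
  (c | ~a) = 1111111100110011
  (~b | (c | ~a)) = 1111111111110011
  ((~d & b) | (~b | (c | ~a))) = 1111111111111011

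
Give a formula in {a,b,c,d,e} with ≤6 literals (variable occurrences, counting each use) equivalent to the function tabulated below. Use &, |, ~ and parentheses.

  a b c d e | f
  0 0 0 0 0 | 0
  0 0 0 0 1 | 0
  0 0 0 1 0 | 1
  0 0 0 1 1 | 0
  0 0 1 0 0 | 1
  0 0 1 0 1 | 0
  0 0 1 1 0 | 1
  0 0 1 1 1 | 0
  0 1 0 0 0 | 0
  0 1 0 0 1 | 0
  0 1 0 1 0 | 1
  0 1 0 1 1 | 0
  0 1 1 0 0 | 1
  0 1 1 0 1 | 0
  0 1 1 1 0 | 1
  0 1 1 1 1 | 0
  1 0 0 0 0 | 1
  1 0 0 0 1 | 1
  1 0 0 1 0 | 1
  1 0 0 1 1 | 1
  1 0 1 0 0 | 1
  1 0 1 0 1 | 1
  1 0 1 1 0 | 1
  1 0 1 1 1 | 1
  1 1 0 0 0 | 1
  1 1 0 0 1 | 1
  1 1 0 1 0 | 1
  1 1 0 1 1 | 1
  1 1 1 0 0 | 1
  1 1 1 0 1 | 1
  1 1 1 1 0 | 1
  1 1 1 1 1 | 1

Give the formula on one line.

(a | (((c & ~e) | d) & ~e))

  ~e = 10101010101010101010101010101010
  (c & ~e) = 00001010000010100000101000001010
  ((c & ~e) | d) = 00111011001110110011101100111011
  (((c & ~e) | d) & ~e) = 00101010001010100010101000101010
  (a | (((c & ~e) | d) & ~e)) = 00101010001010101111111111111111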